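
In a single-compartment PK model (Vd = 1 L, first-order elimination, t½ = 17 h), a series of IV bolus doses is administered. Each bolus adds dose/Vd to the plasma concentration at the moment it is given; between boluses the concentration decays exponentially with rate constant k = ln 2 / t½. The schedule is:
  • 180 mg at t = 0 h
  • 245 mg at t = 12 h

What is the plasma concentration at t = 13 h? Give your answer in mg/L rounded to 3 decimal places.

341.155 mg/L

k = ln 2 / 17 = 0.04077 per h
Dose 1 (180 mg at t=0 h): 180·exp(−0.04077·13) = 105.943 mg/L
Dose 2 (245 mg at t=12 h): 245·exp(−0.04077·1) = 235.211 mg/L
C(13) = 105.943 + 235.211 = 341.155 mg/L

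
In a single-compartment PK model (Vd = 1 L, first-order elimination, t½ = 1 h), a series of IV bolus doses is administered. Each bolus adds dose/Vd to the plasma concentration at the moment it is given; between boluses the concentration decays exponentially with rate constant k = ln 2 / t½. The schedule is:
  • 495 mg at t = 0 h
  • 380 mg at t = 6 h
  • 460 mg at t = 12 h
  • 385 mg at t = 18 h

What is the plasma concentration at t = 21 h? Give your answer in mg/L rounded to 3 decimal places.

49.035 mg/L

k = ln 2 / 1 = 0.69315 per h
Dose 1 (495 mg at t=0 h): 495·exp(−0.69315·21) = 0.000 mg/L
Dose 2 (380 mg at t=6 h): 380·exp(−0.69315·15) = 0.012 mg/L
Dose 3 (460 mg at t=12 h): 460·exp(−0.69315·9) = 0.898 mg/L
Dose 4 (385 mg at t=18 h): 385·exp(−0.69315·3) = 48.125 mg/L
C(21) = 0.000 + 0.012 + 0.898 + 48.125 = 49.035 mg/L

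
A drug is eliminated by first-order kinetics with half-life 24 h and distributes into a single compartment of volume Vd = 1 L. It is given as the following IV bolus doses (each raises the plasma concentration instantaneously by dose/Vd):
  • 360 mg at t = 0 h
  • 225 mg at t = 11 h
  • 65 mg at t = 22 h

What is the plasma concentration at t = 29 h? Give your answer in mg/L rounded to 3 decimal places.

342.685 mg/L

k = ln 2 / 24 = 0.02888 per h
Dose 1 (360 mg at t=0 h): 360·exp(−0.02888·29) = 155.797 mg/L
Dose 2 (225 mg at t=11 h): 225·exp(−0.02888·18) = 133.786 mg/L
Dose 3 (65 mg at t=22 h): 65·exp(−0.02888·7) = 53.102 mg/L
C(29) = 155.797 + 133.786 + 53.102 = 342.685 mg/L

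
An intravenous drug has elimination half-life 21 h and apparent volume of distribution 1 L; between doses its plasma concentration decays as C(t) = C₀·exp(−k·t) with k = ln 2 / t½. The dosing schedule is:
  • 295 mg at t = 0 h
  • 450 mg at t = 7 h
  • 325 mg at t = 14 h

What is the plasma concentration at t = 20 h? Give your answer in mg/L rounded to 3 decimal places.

k = ln 2 / 21 = 0.03301 per h
Dose 1 (295 mg at t=0 h): 295·exp(−0.03301·20) = 152.450 mg/L
Dose 2 (450 mg at t=7 h): 450·exp(−0.03301·13) = 292.995 mg/L
Dose 3 (325 mg at t=14 h): 325·exp(−0.03301·6) = 266.609 mg/L
C(20) = 152.450 + 292.995 + 266.609 = 712.054 mg/L

712.054 mg/L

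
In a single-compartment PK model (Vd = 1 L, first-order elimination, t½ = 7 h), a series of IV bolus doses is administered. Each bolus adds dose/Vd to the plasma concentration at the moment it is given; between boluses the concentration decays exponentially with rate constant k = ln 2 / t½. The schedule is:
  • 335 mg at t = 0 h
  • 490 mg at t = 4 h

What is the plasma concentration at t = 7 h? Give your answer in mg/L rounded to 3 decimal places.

k = ln 2 / 7 = 0.09902 per h
Dose 1 (335 mg at t=0 h): 335·exp(−0.09902·7) = 167.500 mg/L
Dose 2 (490 mg at t=4 h): 490·exp(−0.09902·3) = 364.069 mg/L
C(7) = 167.500 + 364.069 = 531.569 mg/L

531.569 mg/L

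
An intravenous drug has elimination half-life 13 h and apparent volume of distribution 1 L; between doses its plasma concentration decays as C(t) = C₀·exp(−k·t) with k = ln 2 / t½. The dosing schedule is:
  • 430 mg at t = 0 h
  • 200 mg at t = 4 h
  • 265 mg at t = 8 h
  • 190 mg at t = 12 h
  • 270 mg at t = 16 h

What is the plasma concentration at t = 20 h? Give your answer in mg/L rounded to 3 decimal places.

715.169 mg/L

k = ln 2 / 13 = 0.05332 per h
Dose 1 (430 mg at t=0 h): 430·exp(−0.05332·20) = 148.029 mg/L
Dose 2 (200 mg at t=4 h): 200·exp(−0.05332·16) = 85.218 mg/L
Dose 3 (265 mg at t=8 h): 265·exp(−0.05332·12) = 139.757 mg/L
Dose 4 (190 mg at t=12 h): 190·exp(−0.05332·8) = 124.024 mg/L
Dose 5 (270 mg at t=16 h): 270·exp(−0.05332·4) = 218.142 mg/L
C(20) = 148.029 + 85.218 + 139.757 + 124.024 + 218.142 = 715.169 mg/L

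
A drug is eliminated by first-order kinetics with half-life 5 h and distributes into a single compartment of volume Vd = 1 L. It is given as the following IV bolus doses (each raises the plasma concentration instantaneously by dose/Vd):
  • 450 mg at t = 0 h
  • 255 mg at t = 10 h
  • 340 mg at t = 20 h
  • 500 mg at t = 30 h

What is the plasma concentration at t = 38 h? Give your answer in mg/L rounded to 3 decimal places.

200.555 mg/L

k = ln 2 / 5 = 0.13863 per h
Dose 1 (450 mg at t=0 h): 450·exp(−0.13863·38) = 2.319 mg/L
Dose 2 (255 mg at t=10 h): 255·exp(−0.13863·28) = 5.257 mg/L
Dose 3 (340 mg at t=20 h): 340·exp(−0.13863·18) = 28.040 mg/L
Dose 4 (500 mg at t=30 h): 500·exp(−0.13863·8) = 164.938 mg/L
C(38) = 2.319 + 5.257 + 28.040 + 164.938 = 200.555 mg/L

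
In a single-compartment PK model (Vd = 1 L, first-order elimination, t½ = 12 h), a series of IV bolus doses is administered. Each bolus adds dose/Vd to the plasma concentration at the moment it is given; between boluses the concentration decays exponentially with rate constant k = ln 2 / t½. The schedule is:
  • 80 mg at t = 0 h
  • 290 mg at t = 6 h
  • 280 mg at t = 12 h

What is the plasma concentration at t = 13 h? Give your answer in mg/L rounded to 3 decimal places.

k = ln 2 / 12 = 0.05776 per h
Dose 1 (80 mg at t=0 h): 80·exp(−0.05776·13) = 37.755 mg/L
Dose 2 (290 mg at t=6 h): 290·exp(−0.05776·7) = 193.552 mg/L
Dose 3 (280 mg at t=12 h): 280·exp(−0.05776·1) = 264.285 mg/L
C(13) = 37.755 + 193.552 + 264.285 = 495.592 mg/L

495.592 mg/L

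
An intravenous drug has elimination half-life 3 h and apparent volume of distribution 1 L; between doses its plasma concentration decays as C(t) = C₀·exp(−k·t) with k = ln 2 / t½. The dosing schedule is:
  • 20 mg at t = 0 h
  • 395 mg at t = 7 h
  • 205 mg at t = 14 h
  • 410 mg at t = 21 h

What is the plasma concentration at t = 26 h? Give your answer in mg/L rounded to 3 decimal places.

k = ln 2 / 3 = 0.23105 per h
Dose 1 (20 mg at t=0 h): 20·exp(−0.23105·26) = 0.049 mg/L
Dose 2 (395 mg at t=7 h): 395·exp(−0.23105·19) = 4.899 mg/L
Dose 3 (205 mg at t=14 h): 205·exp(−0.23105·12) = 12.812 mg/L
Dose 4 (410 mg at t=21 h): 410·exp(−0.23105·5) = 129.142 mg/L
C(26) = 0.049 + 4.899 + 12.812 + 129.142 = 146.902 mg/L

146.902 mg/L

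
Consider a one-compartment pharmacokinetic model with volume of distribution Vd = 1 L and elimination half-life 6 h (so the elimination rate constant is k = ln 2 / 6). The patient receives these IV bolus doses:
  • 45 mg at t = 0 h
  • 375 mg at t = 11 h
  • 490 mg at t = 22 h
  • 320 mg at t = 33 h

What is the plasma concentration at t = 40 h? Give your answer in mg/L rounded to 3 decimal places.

217.391 mg/L

k = ln 2 / 6 = 0.11552 per h
Dose 1 (45 mg at t=0 h): 45·exp(−0.11552·40) = 0.443 mg/L
Dose 2 (375 mg at t=11 h): 375·exp(−0.11552·29) = 13.154 mg/L
Dose 3 (490 mg at t=22 h): 490·exp(−0.11552·18) = 61.250 mg/L
Dose 4 (320 mg at t=33 h): 320·exp(−0.11552·7) = 142.544 mg/L
C(40) = 0.443 + 13.154 + 61.250 + 142.544 = 217.391 mg/L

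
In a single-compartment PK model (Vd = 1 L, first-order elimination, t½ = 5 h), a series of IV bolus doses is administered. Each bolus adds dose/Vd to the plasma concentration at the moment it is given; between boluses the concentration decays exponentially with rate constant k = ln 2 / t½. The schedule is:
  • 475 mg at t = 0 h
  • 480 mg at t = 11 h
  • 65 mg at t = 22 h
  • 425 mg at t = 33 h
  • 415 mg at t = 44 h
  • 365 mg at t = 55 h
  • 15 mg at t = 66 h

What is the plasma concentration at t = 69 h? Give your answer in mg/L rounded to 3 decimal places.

78.449 mg/L

k = ln 2 / 5 = 0.13863 per h
Dose 1 (475 mg at t=0 h): 475·exp(−0.13863·69) = 0.033 mg/L
Dose 2 (480 mg at t=11 h): 480·exp(−0.13863·58) = 0.155 mg/L
Dose 3 (65 mg at t=22 h): 65·exp(−0.13863·47) = 0.096 mg/L
Dose 4 (425 mg at t=33 h): 425·exp(−0.13863·36) = 2.890 mg/L
Dose 5 (415 mg at t=44 h): 415·exp(−0.13863·25) = 12.969 mg/L
Dose 6 (365 mg at t=55 h): 365·exp(−0.13863·14) = 52.409 mg/L
Dose 7 (15 mg at t=66 h): 15·exp(−0.13863·3) = 9.896 mg/L
C(69) = 0.033 + 0.155 + 0.096 + 2.890 + 12.969 + 52.409 + 9.896 = 78.449 mg/L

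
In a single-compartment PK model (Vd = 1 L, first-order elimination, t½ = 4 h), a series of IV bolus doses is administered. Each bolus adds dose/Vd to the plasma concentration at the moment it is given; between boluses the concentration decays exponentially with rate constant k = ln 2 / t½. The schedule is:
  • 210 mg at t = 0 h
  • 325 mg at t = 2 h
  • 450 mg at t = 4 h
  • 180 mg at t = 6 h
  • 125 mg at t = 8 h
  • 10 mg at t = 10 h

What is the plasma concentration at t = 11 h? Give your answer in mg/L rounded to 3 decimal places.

k = ln 2 / 4 = 0.17329 per h
Dose 1 (210 mg at t=0 h): 210·exp(−0.17329·11) = 31.217 mg/L
Dose 2 (325 mg at t=2 h): 325·exp(−0.17329·9) = 68.323 mg/L
Dose 3 (450 mg at t=4 h): 450·exp(−0.17329·7) = 133.786 mg/L
Dose 4 (180 mg at t=6 h): 180·exp(−0.17329·5) = 75.681 mg/L
Dose 5 (125 mg at t=8 h): 125·exp(−0.17329·3) = 74.325 mg/L
Dose 6 (10 mg at t=10 h): 10·exp(−0.17329·1) = 8.409 mg/L
C(11) = 31.217 + 68.323 + 133.786 + 75.681 + 74.325 + 8.409 = 391.740 mg/L

391.740 mg/L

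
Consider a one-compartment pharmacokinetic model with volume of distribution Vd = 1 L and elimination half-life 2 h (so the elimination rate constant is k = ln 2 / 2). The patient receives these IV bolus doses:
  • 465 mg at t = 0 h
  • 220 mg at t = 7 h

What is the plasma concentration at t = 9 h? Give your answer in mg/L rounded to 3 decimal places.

k = ln 2 / 2 = 0.34657 per h
Dose 1 (465 mg at t=0 h): 465·exp(−0.34657·9) = 20.550 mg/L
Dose 2 (220 mg at t=7 h): 220·exp(−0.34657·2) = 110.000 mg/L
C(9) = 20.550 + 110.000 = 130.550 mg/L

130.550 mg/L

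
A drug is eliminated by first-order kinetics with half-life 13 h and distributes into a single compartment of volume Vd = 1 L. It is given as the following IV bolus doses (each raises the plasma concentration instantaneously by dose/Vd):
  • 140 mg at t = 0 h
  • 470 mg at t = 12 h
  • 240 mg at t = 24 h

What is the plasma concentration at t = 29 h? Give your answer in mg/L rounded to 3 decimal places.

403.527 mg/L

k = ln 2 / 13 = 0.05332 per h
Dose 1 (140 mg at t=0 h): 140·exp(−0.05332·29) = 29.826 mg/L
Dose 2 (470 mg at t=12 h): 470·exp(−0.05332·17) = 189.864 mg/L
Dose 3 (240 mg at t=24 h): 240·exp(−0.05332·5) = 183.836 mg/L
C(29) = 29.826 + 189.864 + 183.836 = 403.527 mg/L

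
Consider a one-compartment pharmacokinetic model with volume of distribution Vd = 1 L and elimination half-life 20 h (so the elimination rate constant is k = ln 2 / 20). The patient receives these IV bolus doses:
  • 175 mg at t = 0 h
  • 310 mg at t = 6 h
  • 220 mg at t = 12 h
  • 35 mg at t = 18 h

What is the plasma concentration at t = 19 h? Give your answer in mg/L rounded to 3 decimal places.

k = ln 2 / 20 = 0.03466 per h
Dose 1 (175 mg at t=0 h): 175·exp(−0.03466·19) = 90.586 mg/L
Dose 2 (310 mg at t=6 h): 310·exp(−0.03466·13) = 197.557 mg/L
Dose 3 (220 mg at t=12 h): 220·exp(−0.03466·7) = 172.609 mg/L
Dose 4 (35 mg at t=18 h): 35·exp(−0.03466·1) = 33.808 mg/L
C(19) = 90.586 + 197.557 + 172.609 + 33.808 = 494.559 mg/L

494.559 mg/L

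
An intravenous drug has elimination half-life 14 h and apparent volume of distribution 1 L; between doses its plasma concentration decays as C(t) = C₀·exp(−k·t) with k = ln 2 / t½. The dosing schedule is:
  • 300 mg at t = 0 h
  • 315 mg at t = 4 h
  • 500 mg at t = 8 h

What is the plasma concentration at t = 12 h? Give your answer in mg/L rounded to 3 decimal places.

787.760 mg/L

k = ln 2 / 14 = 0.04951 per h
Dose 1 (300 mg at t=0 h): 300·exp(−0.04951·12) = 165.613 mg/L
Dose 2 (315 mg at t=4 h): 315·exp(−0.04951·8) = 211.979 mg/L
Dose 3 (500 mg at t=8 h): 500·exp(−0.04951·4) = 410.168 mg/L
C(12) = 165.613 + 211.979 + 410.168 = 787.760 mg/L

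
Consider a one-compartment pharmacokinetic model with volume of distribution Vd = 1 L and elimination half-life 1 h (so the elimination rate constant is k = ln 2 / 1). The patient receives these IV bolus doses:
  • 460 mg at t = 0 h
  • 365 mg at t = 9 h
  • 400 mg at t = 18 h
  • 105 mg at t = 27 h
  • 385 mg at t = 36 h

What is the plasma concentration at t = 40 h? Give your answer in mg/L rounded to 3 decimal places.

24.075 mg/L

k = ln 2 / 1 = 0.69315 per h
Dose 1 (460 mg at t=0 h): 460·exp(−0.69315·40) = 0.000 mg/L
Dose 2 (365 mg at t=9 h): 365·exp(−0.69315·31) = 0.000 mg/L
Dose 3 (400 mg at t=18 h): 400·exp(−0.69315·22) = 0.000 mg/L
Dose 4 (105 mg at t=27 h): 105·exp(−0.69315·13) = 0.013 mg/L
Dose 5 (385 mg at t=36 h): 385·exp(−0.69315·4) = 24.062 mg/L
C(40) = 0.000 + 0.000 + 0.000 + 0.013 + 24.062 = 24.075 mg/L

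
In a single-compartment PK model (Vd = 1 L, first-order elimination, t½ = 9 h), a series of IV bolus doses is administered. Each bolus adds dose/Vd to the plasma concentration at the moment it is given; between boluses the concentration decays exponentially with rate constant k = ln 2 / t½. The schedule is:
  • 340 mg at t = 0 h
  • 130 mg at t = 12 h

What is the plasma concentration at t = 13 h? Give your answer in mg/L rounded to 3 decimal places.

k = ln 2 / 9 = 0.07702 per h
Dose 1 (340 mg at t=0 h): 340·exp(−0.07702·13) = 124.927 mg/L
Dose 2 (130 mg at t=12 h): 130·exp(−0.07702·1) = 120.364 mg/L
C(13) = 124.927 + 120.364 = 245.291 mg/L

245.291 mg/L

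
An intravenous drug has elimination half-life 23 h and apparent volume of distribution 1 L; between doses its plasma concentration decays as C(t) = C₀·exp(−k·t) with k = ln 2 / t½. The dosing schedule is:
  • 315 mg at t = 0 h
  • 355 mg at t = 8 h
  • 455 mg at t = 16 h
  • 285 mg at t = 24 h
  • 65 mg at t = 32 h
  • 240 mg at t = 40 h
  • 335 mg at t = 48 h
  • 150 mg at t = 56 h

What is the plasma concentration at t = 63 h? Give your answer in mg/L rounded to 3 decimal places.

k = ln 2 / 23 = 0.03014 per h
Dose 1 (315 mg at t=0 h): 315·exp(−0.03014·63) = 47.179 mg/L
Dose 2 (355 mg at t=8 h): 355·exp(−0.03014·55) = 67.667 mg/L
Dose 3 (455 mg at t=16 h): 455·exp(−0.03014·47) = 110.373 mg/L
Dose 4 (285 mg at t=24 h): 285·exp(−0.03014·39) = 87.984 mg/L
Dose 5 (65 mg at t=32 h): 65·exp(−0.03014·31) = 25.537 mg/L
Dose 6 (240 mg at t=40 h): 240·exp(−0.03014·23) = 120.000 mg/L
Dose 7 (335 mg at t=48 h): 335·exp(−0.03014·15) = 213.167 mg/L
Dose 8 (150 mg at t=56 h): 150·exp(−0.03014·7) = 121.471 mg/L
C(63) = 47.179 + 67.667 + 110.373 + 87.984 + 25.537 + 120.000 + 213.167 + 121.471 = 793.379 mg/L

793.379 mg/L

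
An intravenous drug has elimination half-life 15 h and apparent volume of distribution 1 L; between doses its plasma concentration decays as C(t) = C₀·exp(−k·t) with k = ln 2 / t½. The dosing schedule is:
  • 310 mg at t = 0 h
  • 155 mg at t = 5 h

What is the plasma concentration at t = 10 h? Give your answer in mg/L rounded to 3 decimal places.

k = ln 2 / 15 = 0.04621 per h
Dose 1 (310 mg at t=0 h): 310·exp(−0.04621·10) = 195.288 mg/L
Dose 2 (155 mg at t=5 h): 155·exp(−0.04621·5) = 123.024 mg/L
C(10) = 195.288 + 123.024 = 318.311 mg/L

318.311 mg/L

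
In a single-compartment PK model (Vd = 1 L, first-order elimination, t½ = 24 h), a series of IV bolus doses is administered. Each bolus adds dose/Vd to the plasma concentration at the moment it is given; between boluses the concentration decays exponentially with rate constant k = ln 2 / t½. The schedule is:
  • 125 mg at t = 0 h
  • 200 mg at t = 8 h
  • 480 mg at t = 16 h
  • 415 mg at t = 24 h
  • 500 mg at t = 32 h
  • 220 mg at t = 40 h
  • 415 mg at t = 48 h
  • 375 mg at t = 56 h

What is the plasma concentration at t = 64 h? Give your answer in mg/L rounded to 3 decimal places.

k = ln 2 / 24 = 0.02888 per h
Dose 1 (125 mg at t=0 h): 125·exp(−0.02888·64) = 19.686 mg/L
Dose 2 (200 mg at t=8 h): 200·exp(−0.02888·56) = 39.685 mg/L
Dose 3 (480 mg at t=16 h): 480·exp(−0.02888·48) = 120.000 mg/L
Dose 4 (415 mg at t=24 h): 415·exp(−0.02888·40) = 130.717 mg/L
Dose 5 (500 mg at t=32 h): 500·exp(−0.02888·32) = 198.425 mg/L
Dose 6 (220 mg at t=40 h): 220·exp(−0.02888·24) = 110.000 mg/L
Dose 7 (415 mg at t=48 h): 415·exp(−0.02888·16) = 261.434 mg/L
Dose 8 (375 mg at t=56 h): 375·exp(−0.02888·8) = 297.638 mg/L
C(64) = 19.686 + 39.685 + 120.000 + 130.717 + 198.425 + 110.000 + 261.434 + 297.638 = 1177.585 mg/L

1177.585 mg/L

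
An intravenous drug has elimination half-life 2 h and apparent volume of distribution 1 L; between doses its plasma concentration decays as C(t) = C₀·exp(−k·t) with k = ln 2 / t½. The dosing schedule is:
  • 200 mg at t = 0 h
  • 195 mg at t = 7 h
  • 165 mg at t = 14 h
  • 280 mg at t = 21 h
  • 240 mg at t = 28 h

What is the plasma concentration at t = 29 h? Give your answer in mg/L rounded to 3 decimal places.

188.221 mg/L

k = ln 2 / 2 = 0.34657 per h
Dose 1 (200 mg at t=0 h): 200·exp(−0.34657·29) = 0.009 mg/L
Dose 2 (195 mg at t=7 h): 195·exp(−0.34657·22) = 0.095 mg/L
Dose 3 (165 mg at t=14 h): 165·exp(−0.34657·15) = 0.912 mg/L
Dose 4 (280 mg at t=21 h): 280·exp(−0.34657·8) = 17.500 mg/L
Dose 5 (240 mg at t=28 h): 240·exp(−0.34657·1) = 169.706 mg/L
C(29) = 0.009 + 0.095 + 0.912 + 17.500 + 169.706 = 188.221 mg/L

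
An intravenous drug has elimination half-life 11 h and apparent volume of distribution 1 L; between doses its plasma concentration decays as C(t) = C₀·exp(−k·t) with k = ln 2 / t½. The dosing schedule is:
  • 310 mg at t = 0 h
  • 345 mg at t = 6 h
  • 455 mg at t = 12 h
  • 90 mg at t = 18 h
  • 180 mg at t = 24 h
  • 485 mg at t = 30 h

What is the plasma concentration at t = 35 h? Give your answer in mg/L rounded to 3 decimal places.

k = ln 2 / 11 = 0.06301 per h
Dose 1 (310 mg at t=0 h): 310·exp(−0.06301·35) = 34.162 mg/L
Dose 2 (345 mg at t=6 h): 345·exp(−0.06301·29) = 55.487 mg/L
Dose 3 (455 mg at t=12 h): 455·exp(−0.06301·23) = 106.803 mg/L
Dose 4 (90 mg at t=18 h): 90·exp(−0.06301·17) = 30.833 mg/L
Dose 5 (180 mg at t=24 h): 180·exp(−0.06301·11) = 90.000 mg/L
Dose 6 (485 mg at t=30 h): 485·exp(−0.06301·5) = 353.924 mg/L
C(35) = 34.162 + 55.487 + 106.803 + 30.833 + 90.000 + 353.924 = 671.209 mg/L

671.209 mg/L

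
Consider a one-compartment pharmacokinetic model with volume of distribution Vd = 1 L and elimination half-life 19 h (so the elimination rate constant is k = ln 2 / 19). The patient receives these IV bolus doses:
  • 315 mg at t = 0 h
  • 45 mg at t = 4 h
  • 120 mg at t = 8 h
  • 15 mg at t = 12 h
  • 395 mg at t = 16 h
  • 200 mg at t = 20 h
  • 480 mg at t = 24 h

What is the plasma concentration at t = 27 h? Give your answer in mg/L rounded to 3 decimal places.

1055.356 mg/L

k = ln 2 / 19 = 0.03648 per h
Dose 1 (315 mg at t=0 h): 315·exp(−0.03648·27) = 117.634 mg/L
Dose 2 (45 mg at t=4 h): 45·exp(−0.03648·23) = 19.445 mg/L
Dose 3 (120 mg at t=8 h): 120·exp(−0.03648·19) = 60.000 mg/L
Dose 4 (15 mg at t=12 h): 15·exp(−0.03648·15) = 8.678 mg/L
Dose 5 (395 mg at t=16 h): 395·exp(−0.03648·11) = 264.434 mg/L
Dose 6 (200 mg at t=20 h): 200·exp(−0.03648·7) = 154.926 mg/L
Dose 7 (480 mg at t=24 h): 480·exp(−0.03648·3) = 430.239 mg/L
C(27) = 117.634 + 19.445 + 60.000 + 8.678 + 264.434 + 154.926 + 430.239 = 1055.356 mg/L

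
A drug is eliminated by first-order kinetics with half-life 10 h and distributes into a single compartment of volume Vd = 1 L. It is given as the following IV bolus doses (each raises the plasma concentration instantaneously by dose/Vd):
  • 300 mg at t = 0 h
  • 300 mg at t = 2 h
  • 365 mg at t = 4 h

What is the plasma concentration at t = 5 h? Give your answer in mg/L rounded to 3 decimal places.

796.365 mg/L

k = ln 2 / 10 = 0.06931 per h
Dose 1 (300 mg at t=0 h): 300·exp(−0.06931·5) = 212.132 mg/L
Dose 2 (300 mg at t=2 h): 300·exp(−0.06931·3) = 243.676 mg/L
Dose 3 (365 mg at t=4 h): 365·exp(−0.06931·1) = 340.557 mg/L
C(5) = 212.132 + 243.676 + 340.557 = 796.365 mg/L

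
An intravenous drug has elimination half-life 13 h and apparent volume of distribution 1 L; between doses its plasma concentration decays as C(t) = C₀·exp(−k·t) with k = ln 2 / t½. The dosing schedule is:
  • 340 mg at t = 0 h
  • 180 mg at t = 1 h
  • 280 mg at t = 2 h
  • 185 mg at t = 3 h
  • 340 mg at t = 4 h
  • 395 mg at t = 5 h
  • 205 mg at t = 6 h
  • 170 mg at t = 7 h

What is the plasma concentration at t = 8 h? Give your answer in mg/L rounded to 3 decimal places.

k = ln 2 / 13 = 0.05332 per h
Dose 1 (340 mg at t=0 h): 340·exp(−0.05332·8) = 221.937 mg/L
Dose 2 (180 mg at t=1 h): 180·exp(−0.05332·7) = 123.931 mg/L
Dose 3 (280 mg at t=2 h): 280·exp(−0.05332·6) = 203.339 mg/L
Dose 4 (185 mg at t=3 h): 185·exp(−0.05332·5) = 141.707 mg/L
Dose 5 (340 mg at t=4 h): 340·exp(−0.05332·4) = 274.697 mg/L
Dose 6 (395 mg at t=5 h): 395·exp(−0.05332·3) = 336.611 mg/L
Dose 7 (205 mg at t=6 h): 205·exp(−0.05332·2) = 184.264 mg/L
Dose 8 (170 mg at t=7 h): 170·exp(−0.05332·1) = 161.173 mg/L
C(8) = 221.937 + 123.931 + 203.339 + 141.707 + 274.697 + 336.611 + 184.264 + 161.173 = 1647.660 mg/L

1647.660 mg/L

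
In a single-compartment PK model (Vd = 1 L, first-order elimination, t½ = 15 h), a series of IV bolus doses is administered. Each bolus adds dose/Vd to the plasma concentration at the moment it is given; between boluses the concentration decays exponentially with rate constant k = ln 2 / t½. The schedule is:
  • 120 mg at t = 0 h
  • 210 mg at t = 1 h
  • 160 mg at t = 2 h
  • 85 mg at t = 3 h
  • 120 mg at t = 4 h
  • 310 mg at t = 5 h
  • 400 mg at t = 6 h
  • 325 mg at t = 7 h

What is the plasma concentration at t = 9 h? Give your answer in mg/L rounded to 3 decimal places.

k = ln 2 / 15 = 0.04621 per h
Dose 1 (120 mg at t=0 h): 120·exp(−0.04621·9) = 79.170 mg/L
Dose 2 (210 mg at t=1 h): 210·exp(−0.04621·8) = 145.101 mg/L
Dose 3 (160 mg at t=2 h): 160·exp(−0.04621·7) = 115.782 mg/L
Dose 4 (85 mg at t=3 h): 85·exp(−0.04621·6) = 64.418 mg/L
Dose 5 (120 mg at t=4 h): 120·exp(−0.04621·5) = 95.244 mg/L
Dose 6 (310 mg at t=5 h): 310·exp(−0.04621·4) = 257.684 mg/L
Dose 7 (400 mg at t=6 h): 400·exp(−0.04621·3) = 348.220 mg/L
Dose 8 (325 mg at t=7 h): 325·exp(−0.04621·2) = 296.310 mg/L
C(9) = 79.170 + 145.101 + 115.782 + 64.418 + 95.244 + 257.684 + 348.220 + 296.310 = 1401.929 mg/L

1401.929 mg/L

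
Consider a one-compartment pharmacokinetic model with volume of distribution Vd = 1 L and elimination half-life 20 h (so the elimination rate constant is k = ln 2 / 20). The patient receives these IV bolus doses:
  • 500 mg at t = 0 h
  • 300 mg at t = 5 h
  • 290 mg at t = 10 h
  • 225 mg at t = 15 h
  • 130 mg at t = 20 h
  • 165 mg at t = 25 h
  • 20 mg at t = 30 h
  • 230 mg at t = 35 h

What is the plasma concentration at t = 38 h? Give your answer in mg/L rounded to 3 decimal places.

k = ln 2 / 20 = 0.03466 per h
Dose 1 (500 mg at t=0 h): 500·exp(−0.03466·38) = 133.972 mg/L
Dose 2 (300 mg at t=5 h): 300·exp(−0.03466·33) = 95.592 mg/L
Dose 3 (290 mg at t=10 h): 290·exp(−0.03466·28) = 109.889 mg/L
Dose 4 (225 mg at t=15 h): 225·exp(−0.03466·23) = 101.391 mg/L
Dose 5 (130 mg at t=20 h): 130·exp(−0.03466·18) = 69.665 mg/L
Dose 6 (165 mg at t=25 h): 165·exp(−0.03466·13) = 105.151 mg/L
Dose 7 (20 mg at t=30 h): 20·exp(−0.03466·8) = 15.157 mg/L
Dose 8 (230 mg at t=35 h): 230·exp(−0.03466·3) = 207.288 mg/L
C(38) = 133.972 + 95.592 + 109.889 + 101.391 + 69.665 + 105.151 + 15.157 + 207.288 = 838.105 mg/L

838.105 mg/L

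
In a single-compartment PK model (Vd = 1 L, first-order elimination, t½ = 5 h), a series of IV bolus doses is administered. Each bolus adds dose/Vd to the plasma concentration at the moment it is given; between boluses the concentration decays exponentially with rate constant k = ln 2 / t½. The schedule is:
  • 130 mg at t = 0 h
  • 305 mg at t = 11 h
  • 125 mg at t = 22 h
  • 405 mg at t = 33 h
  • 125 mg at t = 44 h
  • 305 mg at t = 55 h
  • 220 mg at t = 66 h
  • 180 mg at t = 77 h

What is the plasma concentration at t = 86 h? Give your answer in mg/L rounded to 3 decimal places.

k = ln 2 / 5 = 0.13863 per h
Dose 1 (130 mg at t=0 h): 130·exp(−0.13863·86) = 0.001 mg/L
Dose 2 (305 mg at t=11 h): 305·exp(−0.13863·75) = 0.009 mg/L
Dose 3 (125 mg at t=22 h): 125·exp(−0.13863·64) = 0.018 mg/L
Dose 4 (405 mg at t=33 h): 405·exp(−0.13863·53) = 0.261 mg/L
Dose 5 (125 mg at t=44 h): 125·exp(−0.13863·42) = 0.370 mg/L
Dose 6 (305 mg at t=55 h): 305·exp(−0.13863·31) = 4.149 mg/L
Dose 7 (220 mg at t=66 h): 220·exp(−0.13863·20) = 13.750 mg/L
Dose 8 (180 mg at t=77 h): 180·exp(−0.13863·9) = 51.691 mg/L
C(86) = 0.001 + 0.009 + 0.018 + 0.261 + 0.370 + 4.149 + 13.750 + 51.691 = 70.249 mg/L

70.249 mg/L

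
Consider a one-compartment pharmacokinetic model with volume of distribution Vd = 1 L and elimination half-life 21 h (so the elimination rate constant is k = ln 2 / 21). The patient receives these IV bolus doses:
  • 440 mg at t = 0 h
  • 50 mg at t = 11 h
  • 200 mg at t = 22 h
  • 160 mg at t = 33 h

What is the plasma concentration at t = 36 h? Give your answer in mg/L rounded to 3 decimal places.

k = ln 2 / 21 = 0.03301 per h
Dose 1 (440 mg at t=0 h): 440·exp(−0.03301·36) = 134.092 mg/L
Dose 2 (50 mg at t=11 h): 50·exp(−0.03301·25) = 21.908 mg/L
Dose 3 (200 mg at t=22 h): 200·exp(−0.03301·14) = 125.992 mg/L
Dose 4 (160 mg at t=33 h): 160·exp(−0.03301·3) = 144.916 mg/L
C(36) = 134.092 + 21.908 + 125.992 + 144.916 = 426.907 mg/L

426.907 mg/L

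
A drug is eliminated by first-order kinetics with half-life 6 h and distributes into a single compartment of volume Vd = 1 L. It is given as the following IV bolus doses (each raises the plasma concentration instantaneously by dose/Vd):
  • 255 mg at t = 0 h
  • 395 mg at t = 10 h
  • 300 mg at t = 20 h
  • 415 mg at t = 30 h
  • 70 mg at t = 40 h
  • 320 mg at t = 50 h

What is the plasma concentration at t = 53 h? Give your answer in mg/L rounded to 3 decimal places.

280.916 mg/L

k = ln 2 / 6 = 0.11552 per h
Dose 1 (255 mg at t=0 h): 255·exp(−0.11552·53) = 0.559 mg/L
Dose 2 (395 mg at t=10 h): 395·exp(−0.11552·43) = 2.749 mg/L
Dose 3 (300 mg at t=20 h): 300·exp(−0.11552·33) = 6.629 mg/L
Dose 4 (415 mg at t=30 h): 415·exp(−0.11552·23) = 29.114 mg/L
Dose 5 (70 mg at t=40 h): 70·exp(−0.11552·13) = 15.591 mg/L
Dose 6 (320 mg at t=50 h): 320·exp(−0.11552·3) = 226.274 mg/L
C(53) = 0.559 + 2.749 + 6.629 + 29.114 + 15.591 + 226.274 = 280.916 mg/L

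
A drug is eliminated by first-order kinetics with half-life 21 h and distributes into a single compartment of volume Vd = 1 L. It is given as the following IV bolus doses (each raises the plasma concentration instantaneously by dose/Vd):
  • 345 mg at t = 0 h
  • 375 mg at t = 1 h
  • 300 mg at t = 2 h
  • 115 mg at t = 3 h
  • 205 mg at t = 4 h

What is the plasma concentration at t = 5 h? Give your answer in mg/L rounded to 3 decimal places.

1198.846 mg/L

k = ln 2 / 21 = 0.03301 per h
Dose 1 (345 mg at t=0 h): 345·exp(−0.03301·5) = 292.513 mg/L
Dose 2 (375 mg at t=1 h): 375·exp(−0.03301·4) = 328.619 mg/L
Dose 3 (300 mg at t=2 h): 300·exp(−0.03301·3) = 271.717 mg/L
Dose 4 (115 mg at t=3 h): 115·exp(−0.03301·2) = 107.654 mg/L
Dose 5 (205 mg at t=4 h): 205·exp(−0.03301·1) = 198.344 mg/L
C(5) = 292.513 + 328.619 + 271.717 + 107.654 + 198.344 = 1198.846 mg/L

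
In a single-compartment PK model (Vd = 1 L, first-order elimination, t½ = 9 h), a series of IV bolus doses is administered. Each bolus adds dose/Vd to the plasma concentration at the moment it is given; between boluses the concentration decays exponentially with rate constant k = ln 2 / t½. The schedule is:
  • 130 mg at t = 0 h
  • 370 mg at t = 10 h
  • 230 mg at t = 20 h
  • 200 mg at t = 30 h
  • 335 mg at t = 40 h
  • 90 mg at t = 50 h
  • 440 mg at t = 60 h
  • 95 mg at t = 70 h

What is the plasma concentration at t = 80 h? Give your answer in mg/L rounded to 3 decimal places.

171.068 mg/L

k = ln 2 / 9 = 0.07702 per h
Dose 1 (130 mg at t=0 h): 130·exp(−0.07702·80) = 0.274 mg/L
Dose 2 (370 mg at t=10 h): 370·exp(−0.07702·70) = 1.686 mg/L
Dose 3 (230 mg at t=20 h): 230·exp(−0.07702·60) = 2.264 mg/L
Dose 4 (200 mg at t=30 h): 200·exp(−0.07702·50) = 4.252 mg/L
Dose 5 (335 mg at t=40 h): 335·exp(−0.07702·40) = 15.386 mg/L
Dose 6 (90 mg at t=50 h): 90·exp(−0.07702·30) = 8.929 mg/L
Dose 7 (440 mg at t=60 h): 440·exp(−0.07702·20) = 94.297 mg/L
Dose 8 (95 mg at t=70 h): 95·exp(−0.07702·10) = 43.979 mg/L
C(80) = 0.274 + 1.686 + 2.264 + 4.252 + 15.386 + 8.929 + 94.297 + 43.979 = 171.068 mg/L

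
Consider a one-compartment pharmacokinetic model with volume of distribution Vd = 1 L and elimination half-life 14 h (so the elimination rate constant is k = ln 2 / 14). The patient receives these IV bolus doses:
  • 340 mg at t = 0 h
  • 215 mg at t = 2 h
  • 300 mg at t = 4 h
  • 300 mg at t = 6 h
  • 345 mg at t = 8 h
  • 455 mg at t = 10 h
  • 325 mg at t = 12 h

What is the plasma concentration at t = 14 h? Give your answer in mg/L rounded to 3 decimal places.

k = ln 2 / 14 = 0.04951 per h
Dose 1 (340 mg at t=0 h): 340·exp(−0.04951·14) = 170.000 mg/L
Dose 2 (215 mg at t=2 h): 215·exp(−0.04951·12) = 118.690 mg/L
Dose 3 (300 mg at t=4 h): 300·exp(−0.04951·10) = 182.852 mg/L
Dose 4 (300 mg at t=6 h): 300·exp(−0.04951·8) = 201.885 mg/L
Dose 5 (345 mg at t=8 h): 345·exp(−0.04951·6) = 256.334 mg/L
Dose 6 (455 mg at t=10 h): 455·exp(−0.04951·4) = 373.253 mg/L
Dose 7 (325 mg at t=12 h): 325·exp(−0.04951·2) = 294.360 mg/L
C(14) = 170.000 + 118.690 + 182.852 + 201.885 + 256.334 + 373.253 + 294.360 = 1597.373 mg/L

1597.373 mg/L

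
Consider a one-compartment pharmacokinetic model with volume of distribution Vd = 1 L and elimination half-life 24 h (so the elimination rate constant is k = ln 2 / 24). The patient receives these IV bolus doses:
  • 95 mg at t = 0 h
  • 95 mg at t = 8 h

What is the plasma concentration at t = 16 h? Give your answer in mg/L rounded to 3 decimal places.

k = ln 2 / 24 = 0.02888 per h
Dose 1 (95 mg at t=0 h): 95·exp(−0.02888·16) = 59.846 mg/L
Dose 2 (95 mg at t=8 h): 95·exp(−0.02888·8) = 75.402 mg/L
C(16) = 59.846 + 75.402 = 135.248 mg/L

135.248 mg/L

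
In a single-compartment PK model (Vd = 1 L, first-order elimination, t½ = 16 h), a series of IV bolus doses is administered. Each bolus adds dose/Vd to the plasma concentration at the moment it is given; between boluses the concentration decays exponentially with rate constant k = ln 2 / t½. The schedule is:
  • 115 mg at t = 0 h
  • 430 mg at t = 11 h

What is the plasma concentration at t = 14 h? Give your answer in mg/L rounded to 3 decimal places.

k = ln 2 / 16 = 0.04332 per h
Dose 1 (115 mg at t=0 h): 115·exp(−0.04332·14) = 62.704 mg/L
Dose 2 (430 mg at t=11 h): 430·exp(−0.04332·3) = 377.594 mg/L
C(14) = 62.704 + 377.594 = 440.298 mg/L

440.298 mg/L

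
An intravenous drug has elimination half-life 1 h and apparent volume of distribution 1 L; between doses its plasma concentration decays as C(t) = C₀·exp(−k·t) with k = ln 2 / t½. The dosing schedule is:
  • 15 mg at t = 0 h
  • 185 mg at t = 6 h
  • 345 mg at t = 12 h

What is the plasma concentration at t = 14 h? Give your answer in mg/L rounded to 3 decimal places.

86.974 mg/L

k = ln 2 / 1 = 0.69315 per h
Dose 1 (15 mg at t=0 h): 15·exp(−0.69315·14) = 0.001 mg/L
Dose 2 (185 mg at t=6 h): 185·exp(−0.69315·8) = 0.723 mg/L
Dose 3 (345 mg at t=12 h): 345·exp(−0.69315·2) = 86.250 mg/L
C(14) = 0.001 + 0.723 + 86.250 = 86.974 mg/L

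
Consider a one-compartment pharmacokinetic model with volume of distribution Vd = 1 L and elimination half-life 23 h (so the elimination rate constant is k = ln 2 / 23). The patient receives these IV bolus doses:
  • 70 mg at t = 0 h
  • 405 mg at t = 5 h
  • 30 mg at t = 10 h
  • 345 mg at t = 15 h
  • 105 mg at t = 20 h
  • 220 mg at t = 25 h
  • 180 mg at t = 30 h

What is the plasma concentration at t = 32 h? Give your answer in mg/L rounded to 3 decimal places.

k = ln 2 / 23 = 0.03014 per h
Dose 1 (70 mg at t=0 h): 70·exp(−0.03014·32) = 26.685 mg/L
Dose 2 (405 mg at t=5 h): 405·exp(−0.03014·27) = 179.503 mg/L
Dose 3 (30 mg at t=10 h): 30·exp(−0.03014·22) = 15.459 mg/L
Dose 4 (345 mg at t=15 h): 345·exp(−0.03014·17) = 206.690 mg/L
Dose 5 (105 mg at t=20 h): 105·exp(−0.03014·12) = 73.136 mg/L
Dose 6 (220 mg at t=25 h): 220·exp(−0.03014·7) = 178.158 mg/L
Dose 7 (180 mg at t=30 h): 180·exp(−0.03014·2) = 169.471 mg/L
C(32) = 26.685 + 179.503 + 15.459 + 206.690 + 73.136 + 178.158 + 169.471 = 849.102 mg/L

849.102 mg/L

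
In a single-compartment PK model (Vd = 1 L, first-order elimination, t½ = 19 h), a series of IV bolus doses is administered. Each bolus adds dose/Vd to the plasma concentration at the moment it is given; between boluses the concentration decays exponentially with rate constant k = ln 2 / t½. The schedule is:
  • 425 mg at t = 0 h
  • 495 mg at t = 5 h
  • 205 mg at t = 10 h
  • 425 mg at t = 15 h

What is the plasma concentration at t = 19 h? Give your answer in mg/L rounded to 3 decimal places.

k = ln 2 / 19 = 0.03648 per h
Dose 1 (425 mg at t=0 h): 425·exp(−0.03648·19) = 212.500 mg/L
Dose 2 (495 mg at t=5 h): 495·exp(−0.03648·14) = 297.025 mg/L
Dose 3 (205 mg at t=10 h): 205·exp(−0.03648·9) = 147.625 mg/L
Dose 4 (425 mg at t=15 h): 425·exp(−0.03648·4) = 367.294 mg/L
C(19) = 212.500 + 297.025 + 147.625 + 367.294 = 1024.445 mg/L

1024.445 mg/L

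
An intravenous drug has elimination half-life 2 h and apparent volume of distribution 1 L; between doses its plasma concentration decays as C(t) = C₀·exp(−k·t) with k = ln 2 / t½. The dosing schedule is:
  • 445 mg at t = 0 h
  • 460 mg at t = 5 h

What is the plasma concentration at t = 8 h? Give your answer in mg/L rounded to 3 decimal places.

k = ln 2 / 2 = 0.34657 per h
Dose 1 (445 mg at t=0 h): 445·exp(−0.34657·8) = 27.812 mg/L
Dose 2 (460 mg at t=5 h): 460·exp(−0.34657·3) = 162.635 mg/L
C(8) = 27.812 + 162.635 = 190.447 mg/L

190.447 mg/L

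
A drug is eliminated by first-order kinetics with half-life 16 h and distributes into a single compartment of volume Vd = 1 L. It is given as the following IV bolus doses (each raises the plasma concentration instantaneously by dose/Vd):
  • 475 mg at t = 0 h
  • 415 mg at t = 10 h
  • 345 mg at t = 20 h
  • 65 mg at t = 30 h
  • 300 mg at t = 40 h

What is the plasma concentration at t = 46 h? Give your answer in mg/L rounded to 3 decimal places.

527.676 mg/L

k = ln 2 / 16 = 0.04332 per h
Dose 1 (475 mg at t=0 h): 475·exp(−0.04332·46) = 64.749 mg/L
Dose 2 (415 mg at t=10 h): 415·exp(−0.04332·36) = 87.243 mg/L
Dose 3 (345 mg at t=20 h): 345·exp(−0.04332·26) = 111.852 mg/L
Dose 4 (65 mg at t=30 h): 65·exp(−0.04332·16) = 32.500 mg/L
Dose 5 (300 mg at t=40 h): 300·exp(−0.04332·6) = 231.332 mg/L
C(46) = 64.749 + 87.243 + 111.852 + 32.500 + 231.332 = 527.676 mg/L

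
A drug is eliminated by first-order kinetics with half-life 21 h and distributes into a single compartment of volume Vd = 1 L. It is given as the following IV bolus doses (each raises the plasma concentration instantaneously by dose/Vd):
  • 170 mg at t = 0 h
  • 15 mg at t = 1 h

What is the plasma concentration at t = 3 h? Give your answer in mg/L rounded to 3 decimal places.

k = ln 2 / 21 = 0.03301 per h
Dose 1 (170 mg at t=0 h): 170·exp(−0.03301·3) = 153.973 mg/L
Dose 2 (15 mg at t=1 h): 15·exp(−0.03301·2) = 14.042 mg/L
C(3) = 153.973 + 14.042 = 168.015 mg/L

168.015 mg/L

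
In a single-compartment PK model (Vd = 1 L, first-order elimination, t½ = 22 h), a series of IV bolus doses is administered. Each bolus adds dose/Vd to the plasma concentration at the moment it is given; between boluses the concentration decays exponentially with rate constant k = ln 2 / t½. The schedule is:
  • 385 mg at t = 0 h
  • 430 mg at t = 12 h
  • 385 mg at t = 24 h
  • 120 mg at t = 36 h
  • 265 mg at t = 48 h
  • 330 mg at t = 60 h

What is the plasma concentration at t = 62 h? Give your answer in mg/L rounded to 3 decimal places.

k = ln 2 / 22 = 0.03151 per h
Dose 1 (385 mg at t=0 h): 385·exp(−0.03151·62) = 54.589 mg/L
Dose 2 (430 mg at t=12 h): 430·exp(−0.03151·50) = 88.983 mg/L
Dose 3 (385 mg at t=24 h): 385·exp(−0.03151·38) = 116.279 mg/L
Dose 4 (120 mg at t=36 h): 120·exp(−0.03151·26) = 52.895 mg/L
Dose 5 (265 mg at t=48 h): 265·exp(−0.03151·14) = 170.483 mg/L
Dose 6 (330 mg at t=60 h): 330·exp(−0.03151·2) = 309.847 mg/L
C(62) = 54.589 + 88.983 + 116.279 + 52.895 + 170.483 + 309.847 = 793.077 mg/L

793.077 mg/L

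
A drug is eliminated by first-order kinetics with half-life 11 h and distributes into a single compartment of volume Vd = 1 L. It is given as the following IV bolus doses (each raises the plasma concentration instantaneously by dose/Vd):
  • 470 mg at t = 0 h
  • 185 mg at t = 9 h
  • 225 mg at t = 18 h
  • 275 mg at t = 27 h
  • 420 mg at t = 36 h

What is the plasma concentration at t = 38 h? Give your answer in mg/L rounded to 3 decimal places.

k = ln 2 / 11 = 0.06301 per h
Dose 1 (470 mg at t=0 h): 470·exp(−0.06301·38) = 42.872 mg/L
Dose 2 (185 mg at t=9 h): 185·exp(−0.06301·29) = 29.754 mg/L
Dose 3 (225 mg at t=18 h): 225·exp(−0.06301·20) = 63.805 mg/L
Dose 4 (275 mg at t=27 h): 275·exp(−0.06301·11) = 137.500 mg/L
Dose 5 (420 mg at t=36 h): 420·exp(−0.06301·2) = 370.268 mg/L
C(38) = 42.872 + 29.754 + 63.805 + 137.500 + 370.268 = 644.200 mg/L

644.200 mg/L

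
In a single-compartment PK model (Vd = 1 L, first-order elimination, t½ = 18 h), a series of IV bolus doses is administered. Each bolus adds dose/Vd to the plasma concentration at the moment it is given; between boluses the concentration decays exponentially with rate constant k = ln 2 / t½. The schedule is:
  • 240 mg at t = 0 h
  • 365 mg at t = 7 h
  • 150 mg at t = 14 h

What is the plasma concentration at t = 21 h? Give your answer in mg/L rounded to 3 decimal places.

k = ln 2 / 18 = 0.03851 per h
Dose 1 (240 mg at t=0 h): 240·exp(−0.03851·21) = 106.908 mg/L
Dose 2 (365 mg at t=7 h): 365·exp(−0.03851·14) = 212.892 mg/L
Dose 3 (150 mg at t=14 h): 150·exp(−0.03851·7) = 114.558 mg/L
C(21) = 106.908 + 212.892 + 114.558 = 434.357 mg/L

434.357 mg/L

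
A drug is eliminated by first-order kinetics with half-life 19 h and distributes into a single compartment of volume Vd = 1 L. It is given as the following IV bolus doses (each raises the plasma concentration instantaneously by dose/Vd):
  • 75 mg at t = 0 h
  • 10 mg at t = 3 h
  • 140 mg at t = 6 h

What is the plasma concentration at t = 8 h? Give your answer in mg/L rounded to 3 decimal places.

k = ln 2 / 19 = 0.03648 per h
Dose 1 (75 mg at t=0 h): 75·exp(−0.03648·8) = 56.016 mg/L
Dose 2 (10 mg at t=3 h): 10·exp(−0.03648·5) = 8.333 mg/L
Dose 3 (140 mg at t=6 h): 140·exp(−0.03648·2) = 130.149 mg/L
C(8) = 56.016 + 8.333 + 130.149 = 194.498 mg/L

194.498 mg/L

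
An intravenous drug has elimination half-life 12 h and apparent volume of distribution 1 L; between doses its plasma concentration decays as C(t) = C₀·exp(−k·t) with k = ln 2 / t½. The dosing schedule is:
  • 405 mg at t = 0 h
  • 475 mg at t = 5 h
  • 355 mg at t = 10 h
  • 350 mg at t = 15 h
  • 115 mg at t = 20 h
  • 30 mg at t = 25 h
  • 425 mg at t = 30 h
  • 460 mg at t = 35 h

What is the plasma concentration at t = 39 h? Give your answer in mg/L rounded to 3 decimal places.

k = ln 2 / 12 = 0.05776 per h
Dose 1 (405 mg at t=0 h): 405·exp(−0.05776·39) = 42.570 mg/L
Dose 2 (475 mg at t=5 h): 475·exp(−0.05776·34) = 66.646 mg/L
Dose 3 (355 mg at t=10 h): 355·exp(−0.05776·29) = 66.487 mg/L
Dose 4 (350 mg at t=15 h): 350·exp(−0.05776·24) = 87.500 mg/L
Dose 5 (115 mg at t=20 h): 115·exp(−0.05776·19) = 38.377 mg/L
Dose 6 (30 mg at t=25 h): 30·exp(−0.05776·14) = 13.363 mg/L
Dose 7 (425 mg at t=30 h): 425·exp(−0.05776·9) = 252.707 mg/L
Dose 8 (460 mg at t=35 h): 460·exp(−0.05776·4) = 365.102 mg/L
C(39) = 42.570 + 66.646 + 66.487 + 87.500 + 38.377 + 13.363 + 252.707 + 365.102 = 932.753 mg/L

932.753 mg/L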